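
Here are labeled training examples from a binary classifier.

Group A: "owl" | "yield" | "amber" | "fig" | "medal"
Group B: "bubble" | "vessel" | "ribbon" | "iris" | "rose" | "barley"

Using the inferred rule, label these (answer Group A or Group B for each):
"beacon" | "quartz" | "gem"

Group B, Group B, Group A

One predicate separates the groups cleanly: odd length.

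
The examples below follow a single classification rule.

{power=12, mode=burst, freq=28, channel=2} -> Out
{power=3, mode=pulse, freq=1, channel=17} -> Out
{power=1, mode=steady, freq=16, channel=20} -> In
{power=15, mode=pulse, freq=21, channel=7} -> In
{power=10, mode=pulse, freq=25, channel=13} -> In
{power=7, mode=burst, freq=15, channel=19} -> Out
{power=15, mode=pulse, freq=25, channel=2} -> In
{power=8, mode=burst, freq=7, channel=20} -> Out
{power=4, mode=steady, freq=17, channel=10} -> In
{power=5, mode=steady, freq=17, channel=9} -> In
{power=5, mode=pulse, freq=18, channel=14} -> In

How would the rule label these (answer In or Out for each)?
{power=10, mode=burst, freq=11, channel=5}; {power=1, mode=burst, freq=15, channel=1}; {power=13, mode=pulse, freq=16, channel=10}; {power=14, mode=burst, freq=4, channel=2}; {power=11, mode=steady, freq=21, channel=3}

Out, Out, In, Out, In

The classifier is using: freq ≥ 16 AND freq ≤ 25.
{power=10, mode=burst, freq=11, channel=5} — freq = 11, hence Out.
{power=1, mode=burst, freq=15, channel=1} — freq = 15, hence Out.
{power=13, mode=pulse, freq=16, channel=10} — freq = 16, hence In.
{power=14, mode=burst, freq=4, channel=2} — freq = 4, hence Out.
{power=11, mode=steady, freq=21, channel=3} — freq = 21, hence In.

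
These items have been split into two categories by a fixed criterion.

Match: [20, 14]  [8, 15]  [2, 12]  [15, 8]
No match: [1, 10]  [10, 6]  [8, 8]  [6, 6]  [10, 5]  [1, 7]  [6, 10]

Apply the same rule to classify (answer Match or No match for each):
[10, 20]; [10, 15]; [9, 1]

Match, Match, No match

One predicate separates the groups cleanly: max ≥ 12.
Match: [10, 20], since max 20.
Match: [10, 15], since max 15.
No match: [9, 1], since max 9.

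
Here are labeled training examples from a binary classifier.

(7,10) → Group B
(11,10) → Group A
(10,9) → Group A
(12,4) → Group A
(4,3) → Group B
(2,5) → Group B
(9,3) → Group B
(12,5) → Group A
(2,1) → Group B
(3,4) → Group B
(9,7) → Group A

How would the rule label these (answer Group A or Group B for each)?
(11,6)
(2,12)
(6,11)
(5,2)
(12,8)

Group A, Group B, Group B, Group B, Group A

Rule: first > second AND sum ≥ 16. This holds for each 'Group A' example and fails for each 'Group B' one.
(11,6): Group A (11 > 6, 11+6 = 17). (2,12): Group B (2 < 12, 2+12 = 14). (6,11): Group B (6 < 11, 6+11 = 17). (5,2): Group B (5 > 2, 5+2 = 7). (12,8): Group A (12 > 8, 12+8 = 20).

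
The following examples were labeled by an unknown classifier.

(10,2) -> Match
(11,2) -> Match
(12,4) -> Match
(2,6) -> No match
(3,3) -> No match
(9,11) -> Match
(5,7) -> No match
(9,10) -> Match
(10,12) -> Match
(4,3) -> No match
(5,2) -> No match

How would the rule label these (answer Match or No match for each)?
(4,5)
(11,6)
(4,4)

No match, Match, No match

Rule: first ≥ 6. This holds for each 'Match' example and fails for each 'No match' one.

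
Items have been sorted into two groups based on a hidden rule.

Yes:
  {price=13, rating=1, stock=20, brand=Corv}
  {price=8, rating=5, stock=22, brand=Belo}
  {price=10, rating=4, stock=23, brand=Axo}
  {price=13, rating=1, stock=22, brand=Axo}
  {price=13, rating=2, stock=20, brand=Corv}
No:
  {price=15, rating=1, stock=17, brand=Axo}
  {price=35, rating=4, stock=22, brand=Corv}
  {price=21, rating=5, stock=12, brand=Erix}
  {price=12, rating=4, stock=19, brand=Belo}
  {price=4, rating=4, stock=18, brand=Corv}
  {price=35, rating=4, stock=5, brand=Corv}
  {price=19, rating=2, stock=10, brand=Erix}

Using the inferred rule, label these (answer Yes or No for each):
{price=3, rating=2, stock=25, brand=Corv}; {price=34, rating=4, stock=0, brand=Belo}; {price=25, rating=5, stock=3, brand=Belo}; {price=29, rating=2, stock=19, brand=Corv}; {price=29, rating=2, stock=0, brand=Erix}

Yes, No, No, No, No

Every 'Yes' example satisfies: price ≤ 13 AND stock ≥ 20. None of the 'No' examples do.
Yes: {price=3, rating=2, stock=25, brand=Corv}, since price = 3, stock = 25.
No: {price=34, rating=4, stock=0, brand=Belo}, since price = 34, stock = 0.
No: {price=25, rating=5, stock=3, brand=Belo}, since price = 25, stock = 3.
No: {price=29, rating=2, stock=19, brand=Corv}, since price = 29, stock = 19.
No: {price=29, rating=2, stock=0, brand=Erix}, since price = 29, stock = 0.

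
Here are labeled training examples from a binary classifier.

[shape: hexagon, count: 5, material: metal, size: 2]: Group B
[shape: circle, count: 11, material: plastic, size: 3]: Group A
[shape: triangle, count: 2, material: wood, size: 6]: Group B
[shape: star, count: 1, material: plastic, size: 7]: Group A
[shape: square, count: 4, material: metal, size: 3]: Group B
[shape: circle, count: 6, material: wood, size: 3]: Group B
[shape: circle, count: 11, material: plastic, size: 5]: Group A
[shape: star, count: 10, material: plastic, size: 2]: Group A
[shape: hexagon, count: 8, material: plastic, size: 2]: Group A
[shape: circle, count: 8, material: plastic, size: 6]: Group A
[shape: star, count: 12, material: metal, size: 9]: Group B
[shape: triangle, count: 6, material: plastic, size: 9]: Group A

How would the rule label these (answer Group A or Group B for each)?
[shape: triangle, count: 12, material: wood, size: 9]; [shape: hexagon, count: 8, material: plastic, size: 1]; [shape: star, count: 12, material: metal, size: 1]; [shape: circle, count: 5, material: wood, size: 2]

Group B, Group A, Group B, Group B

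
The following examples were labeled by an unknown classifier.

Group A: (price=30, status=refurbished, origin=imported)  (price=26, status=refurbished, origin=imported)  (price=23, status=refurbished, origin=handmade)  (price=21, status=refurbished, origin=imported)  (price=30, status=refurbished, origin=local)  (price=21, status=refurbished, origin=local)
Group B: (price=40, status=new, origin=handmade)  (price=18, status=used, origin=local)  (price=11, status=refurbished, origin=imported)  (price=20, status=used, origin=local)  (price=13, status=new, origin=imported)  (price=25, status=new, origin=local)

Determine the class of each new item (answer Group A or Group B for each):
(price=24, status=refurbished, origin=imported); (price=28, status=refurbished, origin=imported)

The classifier is using: status is refurbished AND price ≥ 13.

Group A, Group A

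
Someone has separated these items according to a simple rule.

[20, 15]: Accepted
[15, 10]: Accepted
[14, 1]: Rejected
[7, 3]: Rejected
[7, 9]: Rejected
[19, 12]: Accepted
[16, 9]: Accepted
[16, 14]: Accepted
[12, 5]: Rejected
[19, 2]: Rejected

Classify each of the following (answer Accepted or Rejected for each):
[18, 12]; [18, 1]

All 'Accepted' examples share one property — sum ≥ 25 — and every 'Rejected' example lacks it.
Accepted: [18, 12], since 18+12 = 30.
Rejected: [18, 1], since 18+1 = 19.

Accepted, Rejected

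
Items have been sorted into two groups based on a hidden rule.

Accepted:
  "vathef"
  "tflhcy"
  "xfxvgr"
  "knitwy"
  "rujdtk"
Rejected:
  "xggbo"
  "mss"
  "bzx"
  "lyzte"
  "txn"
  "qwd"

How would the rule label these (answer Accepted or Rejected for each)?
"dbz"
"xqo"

Rejected, Rejected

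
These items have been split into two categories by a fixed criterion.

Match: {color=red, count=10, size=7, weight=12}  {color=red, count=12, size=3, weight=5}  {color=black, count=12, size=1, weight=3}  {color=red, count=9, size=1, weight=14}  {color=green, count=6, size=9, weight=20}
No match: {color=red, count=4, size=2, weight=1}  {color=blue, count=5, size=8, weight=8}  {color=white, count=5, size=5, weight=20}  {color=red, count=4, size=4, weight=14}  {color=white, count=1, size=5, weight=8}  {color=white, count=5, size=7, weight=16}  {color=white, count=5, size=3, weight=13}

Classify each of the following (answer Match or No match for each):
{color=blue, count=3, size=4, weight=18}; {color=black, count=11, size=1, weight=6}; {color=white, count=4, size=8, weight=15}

Rule: count ≥ 6. This holds for each 'Match' example and fails for each 'No match' one.
{color=blue, count=3, size=4, weight=18}: count = 3 — fails this test, so No match. {color=black, count=11, size=1, weight=6}: count = 11 — meets the rule, so Match. {color=white, count=4, size=8, weight=15}: count = 4 — fails this test, so No match.

No match, Match, No match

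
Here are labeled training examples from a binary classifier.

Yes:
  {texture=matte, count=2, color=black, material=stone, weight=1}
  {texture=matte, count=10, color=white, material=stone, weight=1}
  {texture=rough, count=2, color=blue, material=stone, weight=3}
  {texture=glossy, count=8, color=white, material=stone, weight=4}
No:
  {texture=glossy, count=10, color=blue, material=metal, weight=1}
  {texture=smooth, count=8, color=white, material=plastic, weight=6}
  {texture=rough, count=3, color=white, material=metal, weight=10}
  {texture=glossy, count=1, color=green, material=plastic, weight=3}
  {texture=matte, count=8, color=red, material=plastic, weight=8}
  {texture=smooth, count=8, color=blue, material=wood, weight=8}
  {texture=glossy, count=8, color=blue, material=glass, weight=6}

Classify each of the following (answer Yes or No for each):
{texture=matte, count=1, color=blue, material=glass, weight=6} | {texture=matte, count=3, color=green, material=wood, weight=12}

Checking candidate rules against both groups, what survives is: material is stone.
{texture=matte, count=1, color=blue, material=glass, weight=6} — material is glass, hence No.
{texture=matte, count=3, color=green, material=wood, weight=12} — material is wood, hence No.

No, No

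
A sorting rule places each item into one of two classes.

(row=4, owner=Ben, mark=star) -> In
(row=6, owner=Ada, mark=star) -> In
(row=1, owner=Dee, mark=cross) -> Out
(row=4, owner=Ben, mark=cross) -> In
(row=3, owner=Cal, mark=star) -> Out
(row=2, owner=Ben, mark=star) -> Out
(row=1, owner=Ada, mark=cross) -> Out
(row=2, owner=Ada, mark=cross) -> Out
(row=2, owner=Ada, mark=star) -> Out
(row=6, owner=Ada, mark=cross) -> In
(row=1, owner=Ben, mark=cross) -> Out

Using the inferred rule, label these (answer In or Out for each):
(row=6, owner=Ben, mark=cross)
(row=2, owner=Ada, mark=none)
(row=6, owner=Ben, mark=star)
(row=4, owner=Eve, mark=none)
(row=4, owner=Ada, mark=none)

In, Out, In, In, In

Rule: row ≥ 4. This holds for each 'In' example and fails for each 'Out' one.
(row=6, owner=Ben, mark=cross) → row = 6 → In. (row=2, owner=Ada, mark=none) → row = 2 → Out. (row=6, owner=Ben, mark=star) → row = 6 → In. (row=4, owner=Eve, mark=none) → row = 4 → In. (row=4, owner=Ada, mark=none) → row = 4 → In.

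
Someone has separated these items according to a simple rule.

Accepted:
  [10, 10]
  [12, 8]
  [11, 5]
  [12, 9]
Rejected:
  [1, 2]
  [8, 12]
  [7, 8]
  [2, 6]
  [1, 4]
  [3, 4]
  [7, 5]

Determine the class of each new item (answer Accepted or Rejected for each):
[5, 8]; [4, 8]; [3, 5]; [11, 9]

Rejected, Rejected, Rejected, Accepted

All 'Accepted' examples share one property — first ≥ 9 — and every 'Rejected' example lacks it.
[5, 8]: first 5, fails the rule → Rejected. [4, 8]: first 4, fails the rule → Rejected. [3, 5]: first 3, fails the rule → Rejected. [11, 9]: first 11, passes → Accepted.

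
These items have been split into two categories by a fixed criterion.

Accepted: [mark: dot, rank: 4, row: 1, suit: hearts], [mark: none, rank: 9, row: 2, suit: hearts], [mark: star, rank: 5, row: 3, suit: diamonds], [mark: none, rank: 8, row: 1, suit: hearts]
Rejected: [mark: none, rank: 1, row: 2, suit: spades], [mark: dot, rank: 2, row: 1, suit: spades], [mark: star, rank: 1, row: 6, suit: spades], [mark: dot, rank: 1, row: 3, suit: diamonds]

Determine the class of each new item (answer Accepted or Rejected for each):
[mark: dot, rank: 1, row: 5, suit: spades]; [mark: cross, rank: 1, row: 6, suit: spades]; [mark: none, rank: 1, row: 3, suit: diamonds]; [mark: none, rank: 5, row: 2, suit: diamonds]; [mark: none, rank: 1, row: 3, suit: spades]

Rejected, Rejected, Rejected, Accepted, Rejected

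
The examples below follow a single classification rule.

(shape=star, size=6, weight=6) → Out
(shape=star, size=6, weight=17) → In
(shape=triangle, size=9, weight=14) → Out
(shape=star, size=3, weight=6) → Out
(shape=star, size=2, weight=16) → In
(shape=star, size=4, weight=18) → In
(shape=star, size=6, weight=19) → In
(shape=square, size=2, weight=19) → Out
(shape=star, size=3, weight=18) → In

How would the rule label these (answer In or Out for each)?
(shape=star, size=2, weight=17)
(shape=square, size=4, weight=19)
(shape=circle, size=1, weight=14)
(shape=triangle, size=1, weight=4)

In, Out, Out, Out

All 'In' examples share one property — shape is star AND weight ≥ 14 — and every 'Out' example lacks it.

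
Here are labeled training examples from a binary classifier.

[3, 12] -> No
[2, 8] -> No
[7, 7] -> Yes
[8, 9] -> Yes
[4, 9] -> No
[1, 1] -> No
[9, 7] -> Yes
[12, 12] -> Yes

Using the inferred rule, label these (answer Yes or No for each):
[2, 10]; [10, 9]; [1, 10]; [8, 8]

No, Yes, No, Yes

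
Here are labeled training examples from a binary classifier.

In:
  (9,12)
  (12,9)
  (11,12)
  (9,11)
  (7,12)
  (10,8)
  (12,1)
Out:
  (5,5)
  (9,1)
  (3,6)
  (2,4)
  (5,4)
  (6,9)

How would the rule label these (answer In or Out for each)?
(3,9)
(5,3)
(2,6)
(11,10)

Out, Out, Out, In

Rule: max ≥ 10. This holds for each 'In' example and fails for each 'Out' one.
Out: (3,9), since max 9.
Out: (5,3), since max 5.
Out: (2,6), since max 6.
In: (11,10), since max 11.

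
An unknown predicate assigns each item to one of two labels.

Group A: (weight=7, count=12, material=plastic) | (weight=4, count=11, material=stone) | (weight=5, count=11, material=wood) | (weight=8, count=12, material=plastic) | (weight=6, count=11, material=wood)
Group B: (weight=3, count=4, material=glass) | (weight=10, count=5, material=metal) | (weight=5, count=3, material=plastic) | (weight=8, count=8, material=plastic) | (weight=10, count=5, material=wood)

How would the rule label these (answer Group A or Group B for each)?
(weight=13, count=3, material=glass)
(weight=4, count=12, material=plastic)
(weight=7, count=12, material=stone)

Group B, Group A, Group A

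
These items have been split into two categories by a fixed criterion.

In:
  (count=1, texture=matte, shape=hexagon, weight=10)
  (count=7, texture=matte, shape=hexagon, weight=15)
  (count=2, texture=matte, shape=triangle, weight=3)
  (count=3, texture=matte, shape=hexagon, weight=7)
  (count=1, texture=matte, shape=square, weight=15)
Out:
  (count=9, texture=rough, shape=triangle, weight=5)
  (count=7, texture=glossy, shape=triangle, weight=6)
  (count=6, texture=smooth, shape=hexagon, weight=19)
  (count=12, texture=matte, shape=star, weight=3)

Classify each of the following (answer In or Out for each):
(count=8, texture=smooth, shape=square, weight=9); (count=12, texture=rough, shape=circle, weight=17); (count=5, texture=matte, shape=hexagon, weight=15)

Out, Out, In

The distinguishing property — texture is matte AND count ≤ 7 — holds for all the 'In' cases and none of the 'Out' cases.
(count=8, texture=smooth, shape=square, weight=9) → texture is smooth, count = 8 → Out. (count=12, texture=rough, shape=circle, weight=17) → texture is rough, count = 12 → Out. (count=5, texture=matte, shape=hexagon, weight=15) → texture is matte, count = 5 → In.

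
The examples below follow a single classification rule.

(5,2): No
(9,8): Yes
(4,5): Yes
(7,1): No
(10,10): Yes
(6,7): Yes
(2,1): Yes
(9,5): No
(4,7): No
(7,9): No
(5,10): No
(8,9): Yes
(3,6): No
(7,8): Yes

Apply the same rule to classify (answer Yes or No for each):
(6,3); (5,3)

No, No

The rule appears to be: |first − second| ≤ 1.
No: (6,3), since |6−3| = 3. No: (5,3), since |5−3| = 2.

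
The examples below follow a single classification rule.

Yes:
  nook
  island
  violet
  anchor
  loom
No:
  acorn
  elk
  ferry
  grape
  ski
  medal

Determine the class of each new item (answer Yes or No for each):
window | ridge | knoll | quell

Yes, No, No, No

All 'Yes' examples share one property — even length — and every 'No' example lacks it.
Yes: window, since length 6.
No: ridge, since length 5.
No: knoll, since length 5.
No: quell, since length 5.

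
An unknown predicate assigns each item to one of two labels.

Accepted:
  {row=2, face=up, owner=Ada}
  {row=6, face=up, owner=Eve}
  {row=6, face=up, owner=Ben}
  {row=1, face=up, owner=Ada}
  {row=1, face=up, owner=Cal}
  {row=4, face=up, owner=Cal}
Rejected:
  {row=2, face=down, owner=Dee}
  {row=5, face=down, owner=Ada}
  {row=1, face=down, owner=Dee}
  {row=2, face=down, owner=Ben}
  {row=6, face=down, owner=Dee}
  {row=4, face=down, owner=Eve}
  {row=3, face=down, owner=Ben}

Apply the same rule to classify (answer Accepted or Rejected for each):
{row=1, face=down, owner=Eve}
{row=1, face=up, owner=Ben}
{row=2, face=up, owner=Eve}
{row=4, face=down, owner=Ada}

Rejected, Accepted, Accepted, Rejected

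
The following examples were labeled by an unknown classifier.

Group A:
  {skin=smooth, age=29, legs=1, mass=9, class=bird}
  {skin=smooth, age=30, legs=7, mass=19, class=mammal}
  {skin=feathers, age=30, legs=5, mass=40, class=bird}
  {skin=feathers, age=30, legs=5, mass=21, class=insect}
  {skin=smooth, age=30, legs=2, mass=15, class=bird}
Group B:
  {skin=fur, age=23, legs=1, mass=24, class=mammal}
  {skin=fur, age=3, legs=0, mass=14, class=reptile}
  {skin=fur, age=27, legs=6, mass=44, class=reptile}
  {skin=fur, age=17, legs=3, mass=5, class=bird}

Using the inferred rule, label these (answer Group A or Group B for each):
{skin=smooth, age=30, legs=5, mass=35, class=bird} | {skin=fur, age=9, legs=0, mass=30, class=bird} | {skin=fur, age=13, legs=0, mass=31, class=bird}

Group A, Group B, Group B

The classifier is using: age ≥ 29.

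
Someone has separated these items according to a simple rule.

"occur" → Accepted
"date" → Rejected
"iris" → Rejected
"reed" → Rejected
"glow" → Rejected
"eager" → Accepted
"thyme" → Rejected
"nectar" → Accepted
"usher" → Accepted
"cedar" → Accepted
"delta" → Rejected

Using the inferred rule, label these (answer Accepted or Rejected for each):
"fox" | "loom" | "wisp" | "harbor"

Rejected, Rejected, Rejected, Accepted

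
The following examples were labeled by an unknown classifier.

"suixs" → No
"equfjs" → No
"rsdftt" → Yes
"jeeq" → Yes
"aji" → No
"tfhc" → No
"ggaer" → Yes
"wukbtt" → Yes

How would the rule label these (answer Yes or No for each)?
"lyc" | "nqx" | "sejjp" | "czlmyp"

No, No, Yes, No

The distinguishing property — has a double letter — holds for all the 'Yes' cases and none of the 'No' cases.
"lyc" — no doubled letter, hence No.
"nqx" — no doubled letter, hence No.
"sejjp" — 'jj' doubled, hence Yes.
"czlmyp" — no doubled letter, hence No.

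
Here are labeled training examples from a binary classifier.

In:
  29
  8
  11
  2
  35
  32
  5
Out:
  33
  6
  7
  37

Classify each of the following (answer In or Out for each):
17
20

In, In

Looking at the examples, the only property every 'In' case has and every 'Out' case lacks is: ≡ 2 (mod 3).
17 → 17 mod 3 = 2 → In. 20 → 20 mod 3 = 2 → In.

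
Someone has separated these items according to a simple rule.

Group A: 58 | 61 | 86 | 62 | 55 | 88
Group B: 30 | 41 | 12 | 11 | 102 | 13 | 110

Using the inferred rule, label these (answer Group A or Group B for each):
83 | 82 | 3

Group A, Group A, Group B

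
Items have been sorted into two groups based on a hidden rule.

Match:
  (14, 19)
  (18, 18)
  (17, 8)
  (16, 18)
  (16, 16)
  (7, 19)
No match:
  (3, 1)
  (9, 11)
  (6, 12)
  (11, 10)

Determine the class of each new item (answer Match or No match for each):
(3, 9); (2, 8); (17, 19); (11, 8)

No match, No match, Match, No match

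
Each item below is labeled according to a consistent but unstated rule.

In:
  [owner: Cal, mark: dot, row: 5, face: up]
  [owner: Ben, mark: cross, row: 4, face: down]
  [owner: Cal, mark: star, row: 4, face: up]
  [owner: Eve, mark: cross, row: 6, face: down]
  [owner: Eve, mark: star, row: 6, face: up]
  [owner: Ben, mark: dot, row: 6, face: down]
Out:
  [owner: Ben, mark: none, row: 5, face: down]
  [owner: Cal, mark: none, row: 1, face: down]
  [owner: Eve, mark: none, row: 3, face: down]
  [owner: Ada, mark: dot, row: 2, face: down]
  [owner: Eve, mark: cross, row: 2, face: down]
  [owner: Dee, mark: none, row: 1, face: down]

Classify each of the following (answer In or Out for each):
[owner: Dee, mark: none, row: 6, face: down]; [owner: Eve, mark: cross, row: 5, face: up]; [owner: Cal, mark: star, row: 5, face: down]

One predicate separates the groups cleanly: mark is not none AND row ≥ 3.
[owner: Dee, mark: none, row: 6, face: down]: Out (mark is none, row = 6).
[owner: Eve, mark: cross, row: 5, face: up]: In (mark is cross, row = 5).
[owner: Cal, mark: star, row: 5, face: down]: In (mark is star, row = 5).

Out, In, In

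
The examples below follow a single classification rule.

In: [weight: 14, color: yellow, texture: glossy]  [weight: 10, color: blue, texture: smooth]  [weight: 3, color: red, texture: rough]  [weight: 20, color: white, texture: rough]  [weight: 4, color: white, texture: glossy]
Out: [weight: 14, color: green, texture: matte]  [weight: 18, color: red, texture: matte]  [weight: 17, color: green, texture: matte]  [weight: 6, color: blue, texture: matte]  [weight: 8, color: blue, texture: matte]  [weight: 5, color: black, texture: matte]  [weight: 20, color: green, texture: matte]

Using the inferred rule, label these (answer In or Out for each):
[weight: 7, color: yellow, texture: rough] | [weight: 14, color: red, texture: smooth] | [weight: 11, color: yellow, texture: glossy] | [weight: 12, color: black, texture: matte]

In, In, In, Out

The simplest hypothesis consistent with all the labels is: texture is not matte.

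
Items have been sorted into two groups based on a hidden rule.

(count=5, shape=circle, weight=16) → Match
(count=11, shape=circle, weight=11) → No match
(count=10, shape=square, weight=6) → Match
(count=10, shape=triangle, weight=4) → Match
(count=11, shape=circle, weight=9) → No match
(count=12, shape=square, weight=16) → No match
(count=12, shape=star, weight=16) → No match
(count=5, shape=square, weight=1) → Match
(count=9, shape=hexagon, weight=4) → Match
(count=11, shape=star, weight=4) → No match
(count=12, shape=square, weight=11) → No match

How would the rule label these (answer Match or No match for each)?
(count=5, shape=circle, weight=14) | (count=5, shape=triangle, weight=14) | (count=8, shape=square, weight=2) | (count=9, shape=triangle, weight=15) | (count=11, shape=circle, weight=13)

The simplest hypothesis consistent with all the labels is: count ≤ 10.
(count=5, shape=circle, weight=14) → count = 5 → Match.
(count=5, shape=triangle, weight=14) → count = 5 → Match.
(count=8, shape=square, weight=2) → count = 8 → Match.
(count=9, shape=triangle, weight=15) → count = 9 → Match.
(count=11, shape=circle, weight=13) → count = 11 → No match.

Match, Match, Match, Match, No match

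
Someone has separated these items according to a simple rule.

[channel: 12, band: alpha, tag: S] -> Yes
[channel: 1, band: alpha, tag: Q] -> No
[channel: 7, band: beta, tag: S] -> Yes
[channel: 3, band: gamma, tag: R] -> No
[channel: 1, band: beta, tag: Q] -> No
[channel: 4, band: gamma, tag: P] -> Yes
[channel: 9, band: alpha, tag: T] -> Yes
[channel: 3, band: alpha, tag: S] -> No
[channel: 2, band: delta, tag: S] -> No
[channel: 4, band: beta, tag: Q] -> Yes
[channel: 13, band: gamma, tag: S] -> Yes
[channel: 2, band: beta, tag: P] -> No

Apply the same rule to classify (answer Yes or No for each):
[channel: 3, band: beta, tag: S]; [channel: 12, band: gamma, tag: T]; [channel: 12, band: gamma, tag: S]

The common property of the 'Yes' items is: channel ≥ 4. No 'No' item has it.
[channel: 3, band: beta, tag: S] → channel = 3 → No. [channel: 12, band: gamma, tag: T] → channel = 12 → Yes. [channel: 12, band: gamma, tag: S] → channel = 12 → Yes.

No, Yes, Yes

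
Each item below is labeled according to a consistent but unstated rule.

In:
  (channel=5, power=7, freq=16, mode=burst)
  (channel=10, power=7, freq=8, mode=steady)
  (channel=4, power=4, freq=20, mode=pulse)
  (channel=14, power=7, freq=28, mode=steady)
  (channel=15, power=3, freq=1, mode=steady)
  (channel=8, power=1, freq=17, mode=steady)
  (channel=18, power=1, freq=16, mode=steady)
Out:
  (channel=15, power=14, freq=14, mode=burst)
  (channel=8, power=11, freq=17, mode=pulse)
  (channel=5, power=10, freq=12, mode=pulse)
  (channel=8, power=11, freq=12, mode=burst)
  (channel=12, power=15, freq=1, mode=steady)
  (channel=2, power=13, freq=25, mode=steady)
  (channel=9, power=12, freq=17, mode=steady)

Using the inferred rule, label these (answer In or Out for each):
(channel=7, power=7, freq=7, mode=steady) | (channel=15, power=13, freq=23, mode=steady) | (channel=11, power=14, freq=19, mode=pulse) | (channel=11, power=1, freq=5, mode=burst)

Rule: power ≤ 7. This holds for each 'In' example and fails for each 'Out' one.
In: (channel=7, power=7, freq=7, mode=steady), since power = 7.
Out: (channel=15, power=13, freq=23, mode=steady), since power = 13.
Out: (channel=11, power=14, freq=19, mode=pulse), since power = 14.
In: (channel=11, power=1, freq=5, mode=burst), since power = 1.

In, Out, Out, In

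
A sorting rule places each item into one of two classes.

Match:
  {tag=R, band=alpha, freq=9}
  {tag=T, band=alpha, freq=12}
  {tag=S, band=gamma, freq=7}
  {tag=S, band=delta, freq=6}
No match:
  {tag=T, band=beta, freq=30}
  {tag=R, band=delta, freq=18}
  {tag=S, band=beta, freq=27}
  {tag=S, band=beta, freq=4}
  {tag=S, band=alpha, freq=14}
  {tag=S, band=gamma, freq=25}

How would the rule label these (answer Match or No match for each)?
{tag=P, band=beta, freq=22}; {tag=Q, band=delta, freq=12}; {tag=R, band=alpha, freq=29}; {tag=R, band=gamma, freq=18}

The common property of the 'Match' items is: freq ≥ 6 AND freq ≤ 12. No 'No match' item has it.
{tag=P, band=beta, freq=22}: No match (freq = 22).
{tag=Q, band=delta, freq=12}: Match (freq = 12).
{tag=R, band=alpha, freq=29}: No match (freq = 29).
{tag=R, band=gamma, freq=18}: No match (freq = 18).

No match, Match, No match, No match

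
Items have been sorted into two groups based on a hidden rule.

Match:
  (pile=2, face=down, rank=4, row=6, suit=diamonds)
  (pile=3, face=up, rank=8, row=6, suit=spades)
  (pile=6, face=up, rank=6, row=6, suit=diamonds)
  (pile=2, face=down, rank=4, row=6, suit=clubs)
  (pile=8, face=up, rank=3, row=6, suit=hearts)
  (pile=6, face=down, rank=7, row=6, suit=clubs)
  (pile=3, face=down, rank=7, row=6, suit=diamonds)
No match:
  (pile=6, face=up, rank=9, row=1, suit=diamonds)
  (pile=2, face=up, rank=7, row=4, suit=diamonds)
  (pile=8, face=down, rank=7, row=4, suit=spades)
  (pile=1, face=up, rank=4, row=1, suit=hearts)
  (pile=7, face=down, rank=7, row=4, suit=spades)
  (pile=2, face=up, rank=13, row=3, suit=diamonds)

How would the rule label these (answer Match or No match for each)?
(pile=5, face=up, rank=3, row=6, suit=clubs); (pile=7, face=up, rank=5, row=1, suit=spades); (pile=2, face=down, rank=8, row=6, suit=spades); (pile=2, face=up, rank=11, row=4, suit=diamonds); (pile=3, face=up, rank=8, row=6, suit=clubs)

The common property of the 'Match' items is: row = 6. No 'No match' item has it.
(pile=5, face=up, rank=3, row=6, suit=clubs): row = 6, fits → Match. (pile=7, face=up, rank=5, row=1, suit=spades): row = 1, lacks this property → No match. (pile=2, face=down, rank=8, row=6, suit=spades): row = 6, fits → Match. (pile=2, face=up, rank=11, row=4, suit=diamonds): row = 4, lacks this property → No match. (pile=3, face=up, rank=8, row=6, suit=clubs): row = 6, fits → Match.

Match, No match, Match, No match, Match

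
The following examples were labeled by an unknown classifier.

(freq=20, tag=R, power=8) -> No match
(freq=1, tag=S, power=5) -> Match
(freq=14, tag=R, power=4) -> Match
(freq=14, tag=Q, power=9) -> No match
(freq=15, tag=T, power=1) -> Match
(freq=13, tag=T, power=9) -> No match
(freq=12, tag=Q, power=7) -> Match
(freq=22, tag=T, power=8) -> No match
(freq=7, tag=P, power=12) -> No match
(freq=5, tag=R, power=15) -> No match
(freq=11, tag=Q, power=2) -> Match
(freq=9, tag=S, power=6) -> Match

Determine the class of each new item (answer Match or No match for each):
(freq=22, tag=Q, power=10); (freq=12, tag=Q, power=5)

'Match' ⟺ power ≤ 7.

No match, Match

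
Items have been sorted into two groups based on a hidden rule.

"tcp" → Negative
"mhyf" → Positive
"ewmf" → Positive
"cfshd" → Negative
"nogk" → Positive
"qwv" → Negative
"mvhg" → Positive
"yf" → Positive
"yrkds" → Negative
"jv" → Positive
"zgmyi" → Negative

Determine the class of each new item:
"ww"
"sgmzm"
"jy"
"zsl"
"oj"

The rule appears to be: even length.

Positive, Negative, Positive, Negative, Positive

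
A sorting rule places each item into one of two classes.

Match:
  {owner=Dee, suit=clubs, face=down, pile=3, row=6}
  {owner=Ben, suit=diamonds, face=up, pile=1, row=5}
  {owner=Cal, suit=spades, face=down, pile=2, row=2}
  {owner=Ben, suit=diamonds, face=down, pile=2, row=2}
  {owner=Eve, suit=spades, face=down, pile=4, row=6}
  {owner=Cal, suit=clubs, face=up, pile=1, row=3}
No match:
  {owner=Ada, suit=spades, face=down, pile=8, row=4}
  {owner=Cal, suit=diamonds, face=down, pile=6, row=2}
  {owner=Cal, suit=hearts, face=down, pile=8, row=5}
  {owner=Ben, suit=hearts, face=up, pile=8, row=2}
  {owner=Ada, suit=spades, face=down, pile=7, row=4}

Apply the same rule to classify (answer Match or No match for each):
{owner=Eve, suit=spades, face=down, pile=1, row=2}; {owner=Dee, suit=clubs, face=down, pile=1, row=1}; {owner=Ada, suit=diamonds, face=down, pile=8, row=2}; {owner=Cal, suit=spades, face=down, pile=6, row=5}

Match, Match, No match, No match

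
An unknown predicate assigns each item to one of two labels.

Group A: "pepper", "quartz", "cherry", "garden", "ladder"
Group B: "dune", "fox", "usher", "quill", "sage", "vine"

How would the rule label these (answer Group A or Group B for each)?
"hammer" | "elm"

Group A, Group B

Every 'Group A' example satisfies: length 6. None of the 'Group B' examples do.
Group A: "hammer", since length 6.
Group B: "elm", since length 3.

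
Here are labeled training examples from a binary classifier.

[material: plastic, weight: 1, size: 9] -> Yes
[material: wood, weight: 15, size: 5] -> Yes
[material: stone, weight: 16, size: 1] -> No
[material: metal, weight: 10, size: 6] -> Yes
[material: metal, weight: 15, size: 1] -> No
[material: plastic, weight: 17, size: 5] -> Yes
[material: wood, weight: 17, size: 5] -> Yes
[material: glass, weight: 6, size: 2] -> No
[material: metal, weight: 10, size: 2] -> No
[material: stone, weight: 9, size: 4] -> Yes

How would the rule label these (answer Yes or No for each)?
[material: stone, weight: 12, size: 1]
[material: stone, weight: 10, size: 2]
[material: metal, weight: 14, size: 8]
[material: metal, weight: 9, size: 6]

The classifier is using: size ≥ 4.
[material: stone, weight: 12, size: 1]: size = 1 — fails the rule, so No.
[material: stone, weight: 10, size: 2]: size = 2 — fails the rule, so No.
[material: metal, weight: 14, size: 8]: size = 8 — fits, so Yes.
[material: metal, weight: 9, size: 6]: size = 6 — fits, so Yes.

No, No, Yes, Yes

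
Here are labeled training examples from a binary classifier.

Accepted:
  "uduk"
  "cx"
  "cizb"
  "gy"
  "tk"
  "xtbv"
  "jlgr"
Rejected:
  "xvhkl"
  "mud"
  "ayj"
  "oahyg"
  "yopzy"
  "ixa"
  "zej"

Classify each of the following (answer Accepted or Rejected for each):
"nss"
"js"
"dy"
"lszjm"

'Accepted' ⟺ even length.
Rejected: "nss", since length 3.
Accepted: "js", since length 2.
Accepted: "dy", since length 2.
Rejected: "lszjm", since length 5.

Rejected, Accepted, Accepted, Rejected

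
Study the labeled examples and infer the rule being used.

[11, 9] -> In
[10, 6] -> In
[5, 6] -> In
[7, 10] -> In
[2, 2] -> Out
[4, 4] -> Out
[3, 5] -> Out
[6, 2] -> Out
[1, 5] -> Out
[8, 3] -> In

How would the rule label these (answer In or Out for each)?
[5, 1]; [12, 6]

Out, In

The distinguishing property — sum ≥ 11 — holds for all the 'In' cases and none of the 'Out' cases.
Out: [5, 1], since 5+1 = 6.
In: [12, 6], since 12+6 = 18.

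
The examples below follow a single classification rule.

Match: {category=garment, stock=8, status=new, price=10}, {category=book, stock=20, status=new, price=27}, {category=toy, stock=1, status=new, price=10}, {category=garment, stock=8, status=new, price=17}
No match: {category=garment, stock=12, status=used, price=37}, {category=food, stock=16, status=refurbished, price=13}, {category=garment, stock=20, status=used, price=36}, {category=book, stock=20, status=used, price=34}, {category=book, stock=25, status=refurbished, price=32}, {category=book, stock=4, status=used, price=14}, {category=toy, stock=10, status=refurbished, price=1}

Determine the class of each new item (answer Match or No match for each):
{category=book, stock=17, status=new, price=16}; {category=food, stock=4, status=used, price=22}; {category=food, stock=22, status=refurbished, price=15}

Match, No match, No match

Every 'Match' example satisfies: status is new. None of the 'No match' examples do.
{category=book, stock=17, status=new, price=16} → status is new → Match. {category=food, stock=4, status=used, price=22} → status is used → No match. {category=food, stock=22, status=refurbished, price=15} → status is refurbished → No match.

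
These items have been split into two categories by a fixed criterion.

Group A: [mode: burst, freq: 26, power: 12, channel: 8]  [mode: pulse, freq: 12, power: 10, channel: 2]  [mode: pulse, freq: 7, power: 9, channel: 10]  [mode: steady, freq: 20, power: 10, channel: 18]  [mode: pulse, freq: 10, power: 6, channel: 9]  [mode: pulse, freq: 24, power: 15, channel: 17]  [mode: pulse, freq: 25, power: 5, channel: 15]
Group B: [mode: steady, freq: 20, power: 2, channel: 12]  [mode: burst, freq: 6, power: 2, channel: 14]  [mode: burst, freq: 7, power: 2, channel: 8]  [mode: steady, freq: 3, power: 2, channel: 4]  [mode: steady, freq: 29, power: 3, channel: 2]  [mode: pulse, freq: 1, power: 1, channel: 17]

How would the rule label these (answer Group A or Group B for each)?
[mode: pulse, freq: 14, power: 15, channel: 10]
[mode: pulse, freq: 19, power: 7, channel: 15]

Group A, Group A

The common property of the 'Group A' items is: power ≥ 5. No 'Group B' item has it.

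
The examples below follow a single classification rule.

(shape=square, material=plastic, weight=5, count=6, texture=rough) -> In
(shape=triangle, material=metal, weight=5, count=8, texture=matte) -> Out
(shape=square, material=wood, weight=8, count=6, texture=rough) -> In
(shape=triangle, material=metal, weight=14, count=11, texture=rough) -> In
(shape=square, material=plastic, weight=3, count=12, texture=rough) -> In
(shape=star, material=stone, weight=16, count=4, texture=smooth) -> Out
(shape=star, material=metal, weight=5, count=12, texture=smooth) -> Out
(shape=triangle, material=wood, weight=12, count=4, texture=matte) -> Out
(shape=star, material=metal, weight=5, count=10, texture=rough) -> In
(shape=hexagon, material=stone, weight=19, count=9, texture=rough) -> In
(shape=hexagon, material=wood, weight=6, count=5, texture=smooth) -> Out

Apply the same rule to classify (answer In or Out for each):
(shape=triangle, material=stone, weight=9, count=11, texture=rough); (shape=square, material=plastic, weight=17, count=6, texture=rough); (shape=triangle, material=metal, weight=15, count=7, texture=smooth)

A rule that fits every label: texture is rough — true of each 'In' example, false of each 'Out' one.
(shape=triangle, material=stone, weight=9, count=11, texture=rough): In (texture is rough).
(shape=square, material=plastic, weight=17, count=6, texture=rough): In (texture is rough).
(shape=triangle, material=metal, weight=15, count=7, texture=smooth): Out (texture is smooth).

In, In, Out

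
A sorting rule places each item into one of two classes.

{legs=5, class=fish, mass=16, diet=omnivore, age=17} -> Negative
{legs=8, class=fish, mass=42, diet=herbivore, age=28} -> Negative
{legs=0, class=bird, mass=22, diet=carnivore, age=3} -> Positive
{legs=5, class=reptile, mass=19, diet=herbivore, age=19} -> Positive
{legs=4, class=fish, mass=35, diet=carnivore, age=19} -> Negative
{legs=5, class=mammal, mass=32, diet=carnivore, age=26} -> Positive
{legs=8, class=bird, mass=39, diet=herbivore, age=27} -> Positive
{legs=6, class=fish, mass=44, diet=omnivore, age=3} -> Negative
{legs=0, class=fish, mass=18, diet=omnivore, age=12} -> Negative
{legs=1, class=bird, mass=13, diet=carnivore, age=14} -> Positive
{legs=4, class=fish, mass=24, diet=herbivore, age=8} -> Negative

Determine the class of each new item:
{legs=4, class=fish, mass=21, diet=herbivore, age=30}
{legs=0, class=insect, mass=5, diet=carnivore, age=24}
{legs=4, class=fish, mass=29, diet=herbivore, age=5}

Negative, Positive, Negative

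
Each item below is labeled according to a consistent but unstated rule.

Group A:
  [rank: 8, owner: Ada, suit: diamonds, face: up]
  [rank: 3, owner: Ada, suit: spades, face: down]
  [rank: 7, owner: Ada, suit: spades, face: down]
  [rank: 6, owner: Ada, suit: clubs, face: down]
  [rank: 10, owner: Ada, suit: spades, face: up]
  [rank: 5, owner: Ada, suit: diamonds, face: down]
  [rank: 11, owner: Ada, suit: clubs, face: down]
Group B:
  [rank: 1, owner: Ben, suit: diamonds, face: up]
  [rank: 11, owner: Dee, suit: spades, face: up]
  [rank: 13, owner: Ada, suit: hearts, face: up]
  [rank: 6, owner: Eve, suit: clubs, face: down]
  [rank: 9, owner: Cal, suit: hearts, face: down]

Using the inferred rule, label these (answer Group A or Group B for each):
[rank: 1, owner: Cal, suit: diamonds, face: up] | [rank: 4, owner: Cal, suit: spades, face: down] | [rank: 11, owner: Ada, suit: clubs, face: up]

Every 'Group A' example satisfies: owner is Ada AND rank ≤ 11. None of the 'Group B' examples do.
[rank: 1, owner: Cal, suit: diamonds, face: up]: owner is Cal, rank = 1, does not satisfy this → Group B.
[rank: 4, owner: Cal, suit: spades, face: down]: owner is Cal, rank = 4, does not satisfy this → Group B.
[rank: 11, owner: Ada, suit: clubs, face: up]: owner is Ada, rank = 11, fits → Group A.

Group B, Group B, Group A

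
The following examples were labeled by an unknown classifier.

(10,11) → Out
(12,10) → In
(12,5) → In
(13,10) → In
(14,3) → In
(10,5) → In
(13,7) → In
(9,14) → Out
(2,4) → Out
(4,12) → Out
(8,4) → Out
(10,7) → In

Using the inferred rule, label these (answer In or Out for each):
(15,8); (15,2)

In, In

Rule: first > second AND sum ≥ 15. This holds for each 'In' example and fails for each 'Out' one.
(15,8) — 15 > 8, 15+8 = 23, hence In.
(15,2) — 15 > 2, 15+2 = 17, hence In.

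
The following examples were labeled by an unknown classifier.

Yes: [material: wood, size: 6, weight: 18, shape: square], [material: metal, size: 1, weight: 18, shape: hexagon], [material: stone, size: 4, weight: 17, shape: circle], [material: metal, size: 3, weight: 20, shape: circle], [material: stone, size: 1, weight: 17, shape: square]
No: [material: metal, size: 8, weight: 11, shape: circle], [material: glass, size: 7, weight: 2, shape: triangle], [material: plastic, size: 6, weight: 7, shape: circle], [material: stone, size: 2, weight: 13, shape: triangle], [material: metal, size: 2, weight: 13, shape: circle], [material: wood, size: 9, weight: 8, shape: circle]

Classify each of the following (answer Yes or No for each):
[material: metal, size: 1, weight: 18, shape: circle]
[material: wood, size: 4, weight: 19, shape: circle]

Every 'Yes' example satisfies: weight ≥ 17. None of the 'No' examples do.
[material: metal, size: 1, weight: 18, shape: circle]: weight = 18 — qualifies, so Yes. [material: wood, size: 4, weight: 19, shape: circle]: weight = 19 — qualifies, so Yes.

Yes, Yes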